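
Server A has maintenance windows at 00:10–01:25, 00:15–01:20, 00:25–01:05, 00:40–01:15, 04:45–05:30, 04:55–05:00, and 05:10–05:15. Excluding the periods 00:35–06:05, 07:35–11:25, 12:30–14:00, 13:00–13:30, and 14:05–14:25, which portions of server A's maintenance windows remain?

00:10–00:35

First set merges to 00:10–01:25, 04:45–05:30.
Second set merges to 00:35–06:05, 07:35–11:25, 12:30–14:00, 14:05–14:25.
00:10–01:25 \ B = 00:10–00:35.
04:45–05:30: entirely removed.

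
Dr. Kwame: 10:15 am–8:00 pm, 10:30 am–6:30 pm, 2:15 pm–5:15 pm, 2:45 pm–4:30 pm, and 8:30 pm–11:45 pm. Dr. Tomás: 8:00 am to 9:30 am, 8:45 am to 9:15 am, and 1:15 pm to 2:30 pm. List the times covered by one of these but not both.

8:00 am–9:30 am, 10:15 am–1:15 pm, 2:30 pm–8:00 pm, 8:30 pm–11:45 pm

First set merges to 10:15 am–8:00 pm, 8:30 pm–11:45 pm.
Second set merges to 8:00 am–9:30 am, 1:15 pm–2:30 pm.
A but not B: 10:15 am–1:15 pm, 2:30 pm–8:00 pm, 8:30 pm–11:45 pm.
B but not A: 8:00 am–9:30 am.
Combining gives A △ B.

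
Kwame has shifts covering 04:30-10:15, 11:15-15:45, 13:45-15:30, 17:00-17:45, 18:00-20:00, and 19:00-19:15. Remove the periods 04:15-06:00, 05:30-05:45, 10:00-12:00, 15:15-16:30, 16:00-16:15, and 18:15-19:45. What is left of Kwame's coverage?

Merge the first list: 04:30–10:15, 11:15–15:45, 17:00–17:45, 18:00–20:00.
Merge the second list: 04:15–06:00, 10:00–12:00, 15:15–16:30, 18:15–19:45.
04:30–10:15 \ B = 06:00–10:00.
11:15–15:45 \ B = 12:00–15:15.
17:00–17:45: nothing removed.
18:00–20:00 \ B = 18:00–18:15, 19:45–20:00.

06:00–10:00, 12:00–15:15, 17:00–17:45, 18:00–18:15, 19:45–20:00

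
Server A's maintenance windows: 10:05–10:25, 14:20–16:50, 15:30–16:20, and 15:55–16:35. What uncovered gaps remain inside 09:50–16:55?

After merging, the occupied span is 10:05-10:25, 14:20-16:50.
Uncovered inside 09:50-16:55: 09:50-10:05, 10:25-14:20, 16:50-16:55.

09:50-10:05, 10:25-14:20, 16:50-16:55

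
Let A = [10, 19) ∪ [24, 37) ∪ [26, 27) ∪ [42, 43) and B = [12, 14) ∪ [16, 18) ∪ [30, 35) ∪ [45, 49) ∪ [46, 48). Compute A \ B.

First set merges to [10, 19), [24, 37), [42, 43).
Second set merges to [12, 14), [16, 18), [30, 35), [45, 49).
[10, 19) with B removed leaves [10, 12), [14, 16), [18, 19).
[24, 37) with B removed leaves [24, 30), [35, 37).
[42, 43) is untouched.

[10, 12) ∪ [14, 16) ∪ [18, 19) ∪ [24, 30) ∪ [35, 37) ∪ [42, 43)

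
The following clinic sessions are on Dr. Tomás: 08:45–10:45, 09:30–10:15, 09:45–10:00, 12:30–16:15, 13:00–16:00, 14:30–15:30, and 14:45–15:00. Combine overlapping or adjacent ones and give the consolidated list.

09:30–10:15 overlaps/touches 08:45–10:45 → extend to 08:45–10:45.
09:45–10:00 overlaps/touches 08:45–10:45 → extend to 08:45–10:45.
12:30–16:15 is disjoint → start new block.
13:00–16:00 overlaps/touches 12:30–16:15 → extend to 12:30–16:15.
14:30–15:30 overlaps/touches 12:30–16:15 → extend to 12:30–16:15.
14:45–15:00 overlaps/touches 12:30–16:15 → extend to 12:30–16:15.

08:45–10:45, 12:30–16:15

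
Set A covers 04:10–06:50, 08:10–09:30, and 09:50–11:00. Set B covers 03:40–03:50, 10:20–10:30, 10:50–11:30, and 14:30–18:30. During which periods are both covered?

04:10–06:50 falls entirely outside B.
08:10–09:30 falls entirely outside B.
09:50–11:00 overlaps B on 10:20–10:30, 10:50–11:00.

10:20–10:30, 10:50–11:00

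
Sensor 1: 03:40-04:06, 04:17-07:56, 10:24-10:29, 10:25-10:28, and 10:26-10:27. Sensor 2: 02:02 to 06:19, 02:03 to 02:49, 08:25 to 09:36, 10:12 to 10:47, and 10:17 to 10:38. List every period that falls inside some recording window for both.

03:40–04:06, 04:17–06:19, 10:24–10:29

A, merged: 03:40–04:06, 04:17–07:56, 10:24–10:29.
B, merged: 02:02–06:19, 08:25–09:36, 10:12–10:47.
03:40–04:06 meets the second set on 03:40–04:06.
04:17–07:56 meets the second set on 04:17–06:19.
10:24–10:29 meets the second set on 10:24–10:29.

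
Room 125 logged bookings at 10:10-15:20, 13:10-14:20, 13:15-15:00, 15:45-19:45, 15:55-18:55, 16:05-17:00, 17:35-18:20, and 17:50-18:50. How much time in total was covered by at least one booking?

9 h 10 min

Merged: 10:10–15:20, 15:45–19:45.
Lengths: 5 h 10 min + 4 h = 9 h 10 min.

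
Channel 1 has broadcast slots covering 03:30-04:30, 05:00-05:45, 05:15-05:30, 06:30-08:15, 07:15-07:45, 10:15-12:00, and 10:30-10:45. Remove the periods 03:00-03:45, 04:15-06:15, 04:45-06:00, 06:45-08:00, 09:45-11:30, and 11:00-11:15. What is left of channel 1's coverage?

03:45–04:15, 06:30–06:45, 08:00–08:15, 11:30–12:00

First set merges to 03:30–04:30, 05:00–05:45, 06:30–08:15, 10:15–12:00.
Second set merges to 03:00–03:45, 04:15–06:15, 06:45–08:00, 09:45–11:30.
03:30–04:30 with B removed leaves 03:45–04:15.
05:00–05:45 lies entirely inside B → drops out.
06:30–08:15 with B removed leaves 06:30–06:45, 08:00–08:15.
10:15–12:00 with B removed leaves 11:30–12:00.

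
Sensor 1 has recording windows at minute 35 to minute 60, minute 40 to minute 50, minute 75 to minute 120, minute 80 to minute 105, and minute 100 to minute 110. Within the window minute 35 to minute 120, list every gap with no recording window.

After merging, the occupied span is minute 35 to minute 60, minute 75 to minute 120.
Complement within minute 35 to minute 120: minute 60 to minute 75.

minute 60 to minute 75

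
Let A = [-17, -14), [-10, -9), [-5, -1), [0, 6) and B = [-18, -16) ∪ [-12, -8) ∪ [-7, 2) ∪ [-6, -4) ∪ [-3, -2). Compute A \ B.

[-16, -14) ∪ [2, 6)

Second set merges to [-18, -16), [-12, -8), [-7, 2).
[-17, -14) with B removed leaves [-16, -14).
[-10, -9) lies entirely inside B → drops out.
[-5, -1) lies entirely inside B → drops out.
[0, 6) with B removed leaves [2, 6).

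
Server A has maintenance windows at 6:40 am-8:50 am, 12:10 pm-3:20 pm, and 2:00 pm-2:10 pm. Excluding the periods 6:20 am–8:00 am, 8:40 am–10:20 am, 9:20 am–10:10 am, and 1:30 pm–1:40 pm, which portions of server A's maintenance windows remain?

8:00 am-8:40 am, 12:10 pm-1:30 pm, 1:40 pm-3:20 pm

A, merged: 6:40 am-8:50 am, 12:10 pm-3:20 pm.
B, merged: 6:20 am-8:00 am, 8:40 am-10:20 am, 1:30 pm-1:40 pm.
6:40 am-8:50 am \ B = 8:00 am-8:40 am.
12:10 pm-3:20 pm \ B = 12:10 pm-1:30 pm, 1:40 pm-3:20 pm.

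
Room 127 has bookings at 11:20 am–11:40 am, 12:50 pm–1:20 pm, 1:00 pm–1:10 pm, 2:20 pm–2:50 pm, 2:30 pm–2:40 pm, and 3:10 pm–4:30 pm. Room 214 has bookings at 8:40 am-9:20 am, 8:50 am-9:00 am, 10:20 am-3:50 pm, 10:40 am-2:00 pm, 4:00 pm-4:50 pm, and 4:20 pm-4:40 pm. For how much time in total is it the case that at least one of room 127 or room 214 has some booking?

First set merges to 11:20 am–11:40 am, 12:50 pm–1:20 pm, 2:20 pm–2:50 pm, 3:10 pm–4:30 pm.
Second set merges to 8:40 am–9:20 am, 10:20 am–3:50 pm, 4:00 pm–4:50 pm.
A ∪ B = 8:40 am–9:20 am, 10:20 am–4:50 pm.
Total: 40 min + 6 h 30 min = 7 h 10 min.

7 h 10 min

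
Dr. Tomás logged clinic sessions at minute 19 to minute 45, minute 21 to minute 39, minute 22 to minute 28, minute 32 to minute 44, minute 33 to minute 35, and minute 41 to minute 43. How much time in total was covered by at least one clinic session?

Merged: minute 19 to minute 45.
Length: 26 minutes.

26 minutes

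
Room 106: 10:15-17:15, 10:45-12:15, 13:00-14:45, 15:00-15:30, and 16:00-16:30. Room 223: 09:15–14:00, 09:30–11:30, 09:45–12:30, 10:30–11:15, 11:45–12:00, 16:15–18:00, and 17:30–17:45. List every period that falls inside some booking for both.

First set merges to 10:15-17:15.
Second set merges to 09:15-14:00, 16:15-18:00.
10:15-17:15 overlaps B on 10:15-14:00, 16:15-17:15.

10:15-14:00, 16:15-17:15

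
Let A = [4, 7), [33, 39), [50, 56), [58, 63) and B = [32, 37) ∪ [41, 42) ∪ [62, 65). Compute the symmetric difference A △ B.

[4, 7) ∪ [32, 33) ∪ [37, 39) ∪ [41, 42) ∪ [50, 56) ∪ [58, 62) ∪ [63, 65)

A but not B: [4, 7), [37, 39), [50, 56), [58, 62).
B but not A: [32, 33), [41, 42), [63, 65).
Combining gives A △ B.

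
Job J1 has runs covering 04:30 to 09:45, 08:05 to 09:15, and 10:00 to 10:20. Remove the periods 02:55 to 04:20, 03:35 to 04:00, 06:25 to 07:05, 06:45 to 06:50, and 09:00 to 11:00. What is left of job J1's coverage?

Merge the first list: 04:30–09:45, 10:00–10:20.
Merge the second list: 02:55–04:20, 06:25–07:05, 09:00–11:00.
04:30–09:45 \ B = 04:30–06:25, 07:05–09:00.
10:00–10:20: entirely removed.

04:30–06:25, 07:05–09:00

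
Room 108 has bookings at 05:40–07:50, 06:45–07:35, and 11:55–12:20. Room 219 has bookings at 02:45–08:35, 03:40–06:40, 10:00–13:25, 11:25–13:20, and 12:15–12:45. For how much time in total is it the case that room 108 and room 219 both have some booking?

2 h 35 min

A, merged: 05:40-07:50, 11:55-12:20.
B, merged: 02:45-08:35, 10:00-13:25.
A ∩ B = 05:40-07:50, 11:55-12:20.
Total: 2 h 10 min + 25 min = 2 h 35 min.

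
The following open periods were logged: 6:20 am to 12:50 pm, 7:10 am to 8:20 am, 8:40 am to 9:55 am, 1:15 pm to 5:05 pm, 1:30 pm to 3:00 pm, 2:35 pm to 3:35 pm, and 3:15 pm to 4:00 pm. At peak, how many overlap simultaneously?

Sweep endpoints in order; track running count of active intervals.
Peak of 3 reached at 2:35 pm.

3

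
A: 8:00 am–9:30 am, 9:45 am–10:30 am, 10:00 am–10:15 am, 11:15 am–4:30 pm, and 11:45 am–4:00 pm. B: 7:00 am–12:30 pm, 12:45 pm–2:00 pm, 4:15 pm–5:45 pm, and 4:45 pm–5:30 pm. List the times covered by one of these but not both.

First set merges to 8:00 am-9:30 am, 9:45 am-10:30 am, 11:15 am-4:30 pm.
Second set merges to 7:00 am-12:30 pm, 12:45 pm-2:00 pm, 4:15 pm-5:45 pm.
A \ B = 12:30 pm-12:45 pm, 2:00 pm-4:15 pm.
B \ A = 7:00 am-8:00 am, 9:30 am-9:45 am, 10:30 am-11:15 am, 4:30 pm-5:45 pm.
Union of the two gives the symmetric difference.

7:00 am-8:00 am, 9:30 am-9:45 am, 10:30 am-11:15 am, 12:30 pm-12:45 pm, 2:00 pm-4:15 pm, 4:30 pm-5:45 pm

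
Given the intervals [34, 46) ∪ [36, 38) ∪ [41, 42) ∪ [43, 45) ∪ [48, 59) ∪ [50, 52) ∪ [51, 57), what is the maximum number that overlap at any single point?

Sweep endpoints in order; track running count of active intervals.
Peak of 3 reached at 51.

3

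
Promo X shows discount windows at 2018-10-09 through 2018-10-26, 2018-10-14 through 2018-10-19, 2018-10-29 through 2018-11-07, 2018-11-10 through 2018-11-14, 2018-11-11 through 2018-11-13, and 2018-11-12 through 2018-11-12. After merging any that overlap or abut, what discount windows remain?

2018-10-14 through 2018-10-19 overlaps/touches 2018-10-09 through 2018-10-26 → extend to 2018-10-09 through 2018-10-26.
2018-10-29 through 2018-11-07 is disjoint → start new block.
2018-11-10 through 2018-11-14 is disjoint → start new block.
2018-11-11 through 2018-11-13 overlaps/touches 2018-11-10 through 2018-11-14 → extend to 2018-11-10 through 2018-11-14.
2018-11-12 through 2018-11-12 overlaps/touches 2018-11-10 through 2018-11-14 → extend to 2018-11-10 through 2018-11-14.

2018-10-09 through 2018-10-26, 2018-10-29 through 2018-11-07, 2018-11-10 through 2018-11-14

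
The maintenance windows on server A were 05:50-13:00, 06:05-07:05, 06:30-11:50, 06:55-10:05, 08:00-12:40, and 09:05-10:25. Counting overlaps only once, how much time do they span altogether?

7 h 10 min

Merged: 05:50–13:00.
Length: 7 h 10 min.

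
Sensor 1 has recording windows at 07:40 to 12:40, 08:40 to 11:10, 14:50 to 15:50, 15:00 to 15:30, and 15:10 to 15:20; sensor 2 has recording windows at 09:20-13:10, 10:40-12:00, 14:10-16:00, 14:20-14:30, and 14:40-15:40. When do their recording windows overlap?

09:20–12:40, 14:50–15:50

Merge the first list: 07:40–12:40, 14:50–15:50.
Merge the second list: 09:20–13:10, 14:10–16:00.
07:40–12:40 overlaps B on 09:20–12:40.
14:50–15:50 overlaps B on 14:50–15:50.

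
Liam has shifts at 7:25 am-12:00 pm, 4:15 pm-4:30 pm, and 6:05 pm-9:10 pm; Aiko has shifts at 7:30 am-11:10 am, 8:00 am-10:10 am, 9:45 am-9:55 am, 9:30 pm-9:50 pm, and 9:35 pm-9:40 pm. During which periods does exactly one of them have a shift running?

Merge the second list: 7:30 am-11:10 am, 9:30 pm-9:50 pm.
A \ B = 7:25 am-7:30 am, 11:10 am-12:00 pm, 4:15 pm-4:30 pm, 6:05 pm-9:10 pm.
B \ A = 9:30 pm-9:50 pm.
Union of the two gives the symmetric difference.

7:25 am-7:30 am, 11:10 am-12:00 pm, 4:15 pm-4:30 pm, 6:05 pm-9:10 pm, 9:30 pm-9:50 pm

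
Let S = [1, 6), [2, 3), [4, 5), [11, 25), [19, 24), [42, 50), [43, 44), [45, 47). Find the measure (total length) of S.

Merged: [1, 6), [11, 25), [42, 50).
Lengths: 5 + 14 + 8 = 27.

27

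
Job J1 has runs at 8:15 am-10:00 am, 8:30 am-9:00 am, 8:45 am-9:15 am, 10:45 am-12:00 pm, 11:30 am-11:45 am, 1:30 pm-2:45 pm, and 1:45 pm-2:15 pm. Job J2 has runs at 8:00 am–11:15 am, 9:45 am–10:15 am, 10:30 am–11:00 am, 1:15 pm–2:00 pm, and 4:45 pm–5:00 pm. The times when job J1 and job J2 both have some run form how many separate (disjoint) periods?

Merge the first list: 8:15 am–10:00 am, 10:45 am–12:00 pm, 1:30 pm–2:45 pm.
Merge the second list: 8:00 am–11:15 am, 1:15 pm–2:00 pm, 4:45 pm–5:00 pm.
A ∩ B = 8:15 am–10:00 am, 10:45 am–11:15 am, 1:30 pm–2:00 pm.
That is 3 disjoint pieces.

3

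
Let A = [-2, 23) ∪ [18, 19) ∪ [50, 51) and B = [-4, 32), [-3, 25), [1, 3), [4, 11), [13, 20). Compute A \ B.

[50, 51)

A, merged: [-2, 23), [50, 51).
B, merged: [-4, 32).
[-2, 23): fully covered by B → removed.
[50, 51): no B overlap → unchanged.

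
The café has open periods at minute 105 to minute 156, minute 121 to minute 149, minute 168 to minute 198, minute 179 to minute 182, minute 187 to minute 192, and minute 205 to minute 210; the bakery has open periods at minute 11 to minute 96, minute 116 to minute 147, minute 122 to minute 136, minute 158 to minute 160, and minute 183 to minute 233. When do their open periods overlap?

minute 116 to minute 147, minute 183 to minute 198, minute 205 to minute 210

A, merged: minute 105 to minute 156, minute 168 to minute 198, minute 205 to minute 210.
B, merged: minute 11 to minute 96, minute 116 to minute 147, minute 158 to minute 160, minute 183 to minute 233.
minute 105 to minute 156 meets the second set on minute 116 to minute 147.
minute 168 to minute 198 meets the second set on minute 183 to minute 198.
minute 205 to minute 210 meets the second set on minute 205 to minute 210.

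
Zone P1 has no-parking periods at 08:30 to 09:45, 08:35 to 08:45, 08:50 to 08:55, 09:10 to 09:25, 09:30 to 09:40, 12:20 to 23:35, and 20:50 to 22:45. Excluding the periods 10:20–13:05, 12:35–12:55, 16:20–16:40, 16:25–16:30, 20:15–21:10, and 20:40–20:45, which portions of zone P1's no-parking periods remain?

A, merged: 08:30–09:45, 12:20–23:35.
B, merged: 10:20–13:05, 16:20–16:40, 20:15–21:10.
08:30–09:45 is untouched.
12:20–23:35 with B removed leaves 13:05–16:20, 16:40–20:15, 21:10–23:35.

08:30–09:45, 13:05–16:20, 16:40–20:15, 21:10–23:35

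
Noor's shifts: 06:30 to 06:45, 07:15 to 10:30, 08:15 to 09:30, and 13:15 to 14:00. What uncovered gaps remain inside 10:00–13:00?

After merging, the occupied span is 06:30-06:45, 07:15-10:30, 13:15-14:00.
Uncovered inside 10:00-13:00: 10:30-13:00.

10:30-13:00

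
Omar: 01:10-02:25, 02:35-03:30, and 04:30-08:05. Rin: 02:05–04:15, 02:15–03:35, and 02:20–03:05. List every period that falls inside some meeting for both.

Second set merges to 02:05-04:15.
01:10-02:25 meets the second set on 02:05-02:25.
02:35-03:30 meets the second set on 02:35-03:30.
04:30-08:05: no overlap with the second set.

02:05-02:25, 02:35-03:30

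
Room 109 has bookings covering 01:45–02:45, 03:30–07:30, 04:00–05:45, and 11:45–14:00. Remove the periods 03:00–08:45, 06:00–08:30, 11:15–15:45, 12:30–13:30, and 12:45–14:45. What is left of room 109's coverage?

01:45-02:45

A, merged: 01:45-02:45, 03:30-07:30, 11:45-14:00.
B, merged: 03:00-08:45, 11:15-15:45.
01:45-02:45: no B overlap → unchanged.
03:30-07:30: fully covered by B → removed.
11:45-14:00: fully covered by B → removed.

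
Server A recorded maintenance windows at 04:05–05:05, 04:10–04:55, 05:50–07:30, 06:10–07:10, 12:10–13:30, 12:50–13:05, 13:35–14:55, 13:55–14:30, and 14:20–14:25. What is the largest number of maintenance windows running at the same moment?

Walk the sorted start/end points keeping a running depth.
The depth first hits 3 at 14:20.

3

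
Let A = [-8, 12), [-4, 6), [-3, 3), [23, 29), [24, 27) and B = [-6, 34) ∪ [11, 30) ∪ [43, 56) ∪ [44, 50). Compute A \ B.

[-8, -6)

Merge the first list: [-8, 12), [23, 29).
Merge the second list: [-6, 34), [43, 56).
[-8, 12) minus B → [-8, -6).
[23, 29): fully covered by B → removed.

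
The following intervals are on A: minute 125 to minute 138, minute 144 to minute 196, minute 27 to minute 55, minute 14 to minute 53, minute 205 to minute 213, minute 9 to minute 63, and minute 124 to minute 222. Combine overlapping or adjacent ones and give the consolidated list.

Sort by start: minute 9 to minute 63, minute 14 to minute 53, minute 27 to minute 55, minute 124 to minute 222, minute 125 to minute 138, minute 144 to minute 196, minute 205 to minute 213.
minute 14 to minute 53 overlaps/touches minute 9 to minute 63 → extend to minute 9 to minute 63.
minute 27 to minute 55 overlaps/touches minute 9 to minute 63 → extend to minute 9 to minute 63.
minute 124 to minute 222 is disjoint → start new block.
minute 125 to minute 138 overlaps/touches minute 124 to minute 222 → extend to minute 124 to minute 222.
minute 144 to minute 196 overlaps/touches minute 124 to minute 222 → extend to minute 124 to minute 222.
minute 205 to minute 213 overlaps/touches minute 124 to minute 222 → extend to minute 124 to minute 222.

minute 9 to minute 63, minute 124 to minute 222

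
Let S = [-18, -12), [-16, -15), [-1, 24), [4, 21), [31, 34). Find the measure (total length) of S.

Merged: [-18, -12), [-1, 24), [31, 34).
Lengths: 6 + 25 + 3 = 34.

34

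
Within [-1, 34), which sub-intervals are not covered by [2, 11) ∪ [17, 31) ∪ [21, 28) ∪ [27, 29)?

After merging, the occupied span is [2, 11), [17, 31).
Gaps within [-1, 34): [-1, 2), [11, 17), [31, 34).

[-1, 2) ∪ [11, 17) ∪ [31, 34)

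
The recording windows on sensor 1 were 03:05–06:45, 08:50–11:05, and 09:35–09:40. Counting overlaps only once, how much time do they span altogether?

5 h 55 min

Merged: 03:05–06:45, 08:50–11:05.
Lengths: 3 h 40 min + 2 h 15 min = 5 h 55 min.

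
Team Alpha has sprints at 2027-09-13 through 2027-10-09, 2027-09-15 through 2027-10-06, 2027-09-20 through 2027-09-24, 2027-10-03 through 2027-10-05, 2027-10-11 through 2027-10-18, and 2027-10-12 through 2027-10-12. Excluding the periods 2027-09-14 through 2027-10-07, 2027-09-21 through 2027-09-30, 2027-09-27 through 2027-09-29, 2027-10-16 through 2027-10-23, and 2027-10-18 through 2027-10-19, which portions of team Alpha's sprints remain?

First set merges to 2027-09-13 through 2027-10-09, 2027-10-11 through 2027-10-18.
Second set merges to 2027-09-14 through 2027-10-07, 2027-10-16 through 2027-10-23.
2027-09-13 through 2027-10-09 with B removed leaves 2027-09-13 through 2027-09-13, 2027-10-08 through 2027-10-09.
2027-10-11 through 2027-10-18 with B removed leaves 2027-10-11 through 2027-10-15.

2027-09-13 through 2027-09-13, 2027-10-08 through 2027-10-09, 2027-10-11 through 2027-10-15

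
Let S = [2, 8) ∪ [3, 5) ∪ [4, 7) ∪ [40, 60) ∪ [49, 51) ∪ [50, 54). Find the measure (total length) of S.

26

Merged: [2, 8), [40, 60).
Lengths: 6 + 20 = 26.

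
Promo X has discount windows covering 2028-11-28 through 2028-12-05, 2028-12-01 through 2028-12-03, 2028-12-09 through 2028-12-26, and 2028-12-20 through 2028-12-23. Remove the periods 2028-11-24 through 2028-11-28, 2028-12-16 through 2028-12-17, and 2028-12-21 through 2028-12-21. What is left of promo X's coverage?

A, merged: 2028-11-28 through 2028-12-05, 2028-12-09 through 2028-12-26.
2028-11-28 through 2028-12-05 \ B = 2028-11-29 through 2028-12-05.
2028-12-09 through 2028-12-26 \ B = 2028-12-09 through 2028-12-15, 2028-12-18 through 2028-12-20, 2028-12-22 through 2028-12-26.

2028-11-29 through 2028-12-05, 2028-12-09 through 2028-12-15, 2028-12-18 through 2028-12-20, 2028-12-22 through 2028-12-26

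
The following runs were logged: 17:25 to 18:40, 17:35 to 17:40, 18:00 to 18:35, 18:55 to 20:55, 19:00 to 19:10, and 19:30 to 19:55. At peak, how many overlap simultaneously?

2

Walk the sorted start/end points keeping a running depth.
The depth first hits 2 at 17:35.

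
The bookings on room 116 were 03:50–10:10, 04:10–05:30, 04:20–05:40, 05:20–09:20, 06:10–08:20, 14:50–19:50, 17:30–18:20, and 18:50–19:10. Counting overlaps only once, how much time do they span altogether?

Merged: 03:50–10:10, 14:50–19:50.
Lengths: 6 h 20 min + 5 h = 11 h 20 min.

11 h 20 min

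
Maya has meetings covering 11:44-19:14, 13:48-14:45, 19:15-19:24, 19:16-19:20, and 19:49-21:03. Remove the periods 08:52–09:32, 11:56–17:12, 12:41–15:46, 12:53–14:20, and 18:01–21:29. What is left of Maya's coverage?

11:44–11:56, 17:12–18:01

Merge the first list: 11:44–19:14, 19:15–19:24, 19:49–21:03.
Merge the second list: 08:52–09:32, 11:56–17:12, 18:01–21:29.
11:44–19:14 \ B = 11:44–11:56, 17:12–18:01.
19:15–19:24: entirely removed.
19:49–21:03: entirely removed.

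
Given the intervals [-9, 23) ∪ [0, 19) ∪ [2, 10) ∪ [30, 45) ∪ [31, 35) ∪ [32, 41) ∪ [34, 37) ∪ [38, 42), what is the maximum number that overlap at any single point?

4

Walk the sorted start/end points keeping a running depth.
The depth first hits 4 at 34.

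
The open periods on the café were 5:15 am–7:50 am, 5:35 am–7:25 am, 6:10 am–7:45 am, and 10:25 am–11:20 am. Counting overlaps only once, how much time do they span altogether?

3 h 30 min

Merged: 5:15 am–7:50 am, 10:25 am–11:20 am.
Lengths: 2 h 35 min + 55 min = 3 h 30 min.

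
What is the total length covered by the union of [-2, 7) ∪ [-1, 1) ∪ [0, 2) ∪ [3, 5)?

Merged: [-2, 7).
Length: 9.

9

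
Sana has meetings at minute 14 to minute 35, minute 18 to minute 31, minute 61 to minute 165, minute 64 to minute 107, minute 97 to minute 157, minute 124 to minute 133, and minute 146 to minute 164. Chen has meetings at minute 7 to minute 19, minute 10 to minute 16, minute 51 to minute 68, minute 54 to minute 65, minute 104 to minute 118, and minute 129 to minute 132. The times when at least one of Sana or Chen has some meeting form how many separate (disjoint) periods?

First set merges to minute 14 to minute 35, minute 61 to minute 165.
Second set merges to minute 7 to minute 19, minute 51 to minute 68, minute 104 to minute 118, minute 129 to minute 132.
A ∪ B = minute 7 to minute 35, minute 51 to minute 165.
That is 2 disjoint pieces.

2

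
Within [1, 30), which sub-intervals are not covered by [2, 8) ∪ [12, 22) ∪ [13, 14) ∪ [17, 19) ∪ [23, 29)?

The merged coverage is [2, 8), [12, 22), [23, 29).
Uncovered inside [1, 30): [1, 2), [8, 12), [22, 23), [29, 30).

[1, 2) ∪ [8, 12) ∪ [22, 23) ∪ [29, 30)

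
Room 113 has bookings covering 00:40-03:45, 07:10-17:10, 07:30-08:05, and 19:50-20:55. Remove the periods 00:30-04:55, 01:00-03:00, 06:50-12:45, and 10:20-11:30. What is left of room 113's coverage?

A, merged: 00:40–03:45, 07:10–17:10, 19:50–20:55.
B, merged: 00:30–04:55, 06:50–12:45.
00:40–03:45 lies entirely inside B → drops out.
07:10–17:10 with B removed leaves 12:45–17:10.
19:50–20:55 is untouched.

12:45–17:10, 19:50–20:55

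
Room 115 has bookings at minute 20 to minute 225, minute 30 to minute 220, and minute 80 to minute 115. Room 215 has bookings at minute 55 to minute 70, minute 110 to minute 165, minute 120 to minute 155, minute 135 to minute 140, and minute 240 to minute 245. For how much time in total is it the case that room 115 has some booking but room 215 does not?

135 minutes

Merge the first list: minute 20 to minute 225.
Merge the second list: minute 55 to minute 70, minute 110 to minute 165, minute 240 to minute 245.
A \ B = minute 20 to minute 55, minute 70 to minute 110, minute 165 to minute 225.
Total: 35 minutes + 40 minutes + 60 minutes = 135 minutes.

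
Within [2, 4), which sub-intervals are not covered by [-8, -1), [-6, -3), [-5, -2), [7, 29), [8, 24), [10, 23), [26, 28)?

After merging, the occupied span is [-8, -1), [7, 29).
Uncovered inside [2, 4): [2, 4).

[2, 4)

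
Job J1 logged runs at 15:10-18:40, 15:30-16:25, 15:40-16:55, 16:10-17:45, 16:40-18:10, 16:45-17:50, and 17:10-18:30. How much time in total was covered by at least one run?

Merged: 15:10-18:40.
Length: 3 h 30 min.

3 h 30 min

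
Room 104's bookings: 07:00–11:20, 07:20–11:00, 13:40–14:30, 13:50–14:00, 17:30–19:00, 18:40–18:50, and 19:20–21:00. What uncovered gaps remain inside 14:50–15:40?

After merging, the occupied span is 07:00–11:20, 13:40–14:30, 17:30–19:00, 19:20–21:00.
Gaps within 14:50–15:40: 14:50–15:40.

14:50–15:40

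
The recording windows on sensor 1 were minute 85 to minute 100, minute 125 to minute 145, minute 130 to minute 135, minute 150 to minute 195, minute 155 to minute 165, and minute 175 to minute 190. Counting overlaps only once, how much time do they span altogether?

Merged: minute 85 to minute 100, minute 125 to minute 145, minute 150 to minute 195.
Lengths: 15 minutes + 20 minutes + 45 minutes = 80 minutes.

80 minutes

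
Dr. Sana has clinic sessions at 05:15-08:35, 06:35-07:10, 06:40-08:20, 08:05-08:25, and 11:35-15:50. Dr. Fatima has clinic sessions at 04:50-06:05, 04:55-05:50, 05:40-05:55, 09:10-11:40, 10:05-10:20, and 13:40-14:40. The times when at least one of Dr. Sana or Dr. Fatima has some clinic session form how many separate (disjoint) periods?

A, merged: 05:15–08:35, 11:35–15:50.
B, merged: 04:50–06:05, 09:10–11:40, 13:40–14:40.
A ∪ B = 04:50–08:35, 09:10–15:50.
That is 2 disjoint pieces.

2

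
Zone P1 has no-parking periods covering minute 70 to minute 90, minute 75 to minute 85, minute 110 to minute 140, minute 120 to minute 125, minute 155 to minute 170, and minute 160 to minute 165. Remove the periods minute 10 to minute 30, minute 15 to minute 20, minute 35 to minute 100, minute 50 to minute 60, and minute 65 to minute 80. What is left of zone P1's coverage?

A, merged: minute 70 to minute 90, minute 110 to minute 140, minute 155 to minute 170.
B, merged: minute 10 to minute 30, minute 35 to minute 100.
minute 70 to minute 90: entirely removed.
minute 110 to minute 140: nothing removed.
minute 155 to minute 170: nothing removed.

minute 110 to minute 140, minute 155 to minute 170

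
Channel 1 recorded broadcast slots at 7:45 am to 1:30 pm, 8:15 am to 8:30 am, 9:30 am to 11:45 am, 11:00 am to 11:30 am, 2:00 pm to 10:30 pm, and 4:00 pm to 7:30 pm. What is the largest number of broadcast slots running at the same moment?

Walk the sorted start/end points keeping a running depth.
The depth first hits 3 at 11:00 am.

3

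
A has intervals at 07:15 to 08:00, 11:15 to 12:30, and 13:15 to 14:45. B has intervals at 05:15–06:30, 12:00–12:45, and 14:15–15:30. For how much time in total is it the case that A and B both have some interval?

A ∩ B = 12:00–12:30, 14:15–14:45.
Total: 30 min + 30 min = 1 h.

1 h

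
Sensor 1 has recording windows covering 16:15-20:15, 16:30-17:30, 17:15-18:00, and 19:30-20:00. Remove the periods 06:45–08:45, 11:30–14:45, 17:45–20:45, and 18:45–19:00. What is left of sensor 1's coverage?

16:15–17:45

First set merges to 16:15–20:15.
Second set merges to 06:45–08:45, 11:30–14:45, 17:45–20:45.
16:15–20:15 \ B = 16:15–17:45.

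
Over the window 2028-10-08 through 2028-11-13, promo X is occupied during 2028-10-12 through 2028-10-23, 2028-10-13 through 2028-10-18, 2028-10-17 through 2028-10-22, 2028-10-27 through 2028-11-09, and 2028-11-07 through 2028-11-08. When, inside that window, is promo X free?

After merging, the occupied span is 2028-10-12 through 2028-10-23, 2028-10-27 through 2028-11-09.
Complement within 2028-10-08 through 2028-11-13: 2028-10-08 through 2028-10-11, 2028-10-24 through 2028-10-26, 2028-11-10 through 2028-11-13.

2028-10-08 through 2028-10-11, 2028-10-24 through 2028-10-26, 2028-11-10 through 2028-11-13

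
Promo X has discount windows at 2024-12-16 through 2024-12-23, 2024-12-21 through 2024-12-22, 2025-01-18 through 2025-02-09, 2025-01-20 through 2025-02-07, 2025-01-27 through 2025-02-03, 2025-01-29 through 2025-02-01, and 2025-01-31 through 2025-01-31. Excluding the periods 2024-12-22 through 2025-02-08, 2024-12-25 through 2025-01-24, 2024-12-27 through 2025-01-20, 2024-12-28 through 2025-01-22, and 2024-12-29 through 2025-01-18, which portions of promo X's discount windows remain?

2024-12-16 through 2024-12-21, 2025-02-09 through 2025-02-09

Merge the first list: 2024-12-16 through 2024-12-23, 2025-01-18 through 2025-02-09.
Merge the second list: 2024-12-22 through 2025-02-08.
2024-12-16 through 2024-12-23 with B removed leaves 2024-12-16 through 2024-12-21.
2025-01-18 through 2025-02-09 with B removed leaves 2025-02-09 through 2025-02-09.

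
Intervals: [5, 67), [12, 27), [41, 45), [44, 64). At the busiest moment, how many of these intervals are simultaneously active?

Sweep endpoints in order; track running count of active intervals.
Peak of 3 reached at 44.

3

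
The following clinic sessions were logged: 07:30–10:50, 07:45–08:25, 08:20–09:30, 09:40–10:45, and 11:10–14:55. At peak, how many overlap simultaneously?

3

Walk the sorted start/end points keeping a running depth.
The depth first hits 3 at 08:20.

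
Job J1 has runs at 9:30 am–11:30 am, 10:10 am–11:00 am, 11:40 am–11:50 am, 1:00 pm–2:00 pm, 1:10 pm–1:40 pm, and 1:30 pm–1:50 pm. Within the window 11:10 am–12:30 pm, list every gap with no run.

11:30 am–11:40 am, 11:50 am–12:30 pm

After merging, the occupied span is 9:30 am–11:30 am, 11:40 am–11:50 am, 1:00 pm–2:00 pm.
Gaps within 11:10 am–12:30 pm: 11:30 am–11:40 am, 11:50 am–12:30 pm.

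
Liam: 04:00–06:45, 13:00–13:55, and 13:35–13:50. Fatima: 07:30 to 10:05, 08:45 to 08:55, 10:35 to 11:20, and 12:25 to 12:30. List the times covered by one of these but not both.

Merge the first list: 04:00–06:45, 13:00–13:55.
Merge the second list: 07:30–10:05, 10:35–11:20, 12:25–12:30.
A but not B: 04:00–06:45, 13:00–13:55.
B but not A: 07:30–10:05, 10:35–11:20, 12:25–12:30.
Combining gives A △ B.

04:00–06:45, 07:30–10:05, 10:35–11:20, 12:25–12:30, 13:00–13:55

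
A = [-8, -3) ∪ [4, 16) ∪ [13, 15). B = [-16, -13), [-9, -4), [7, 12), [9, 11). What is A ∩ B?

[-8, -4) ∪ [7, 12)

Merge the first list: [-8, -3), [4, 16).
Merge the second list: [-16, -13), [-9, -4), [7, 12).
[-8, -3) overlaps B on [-8, -4).
[4, 16) overlaps B on [7, 12).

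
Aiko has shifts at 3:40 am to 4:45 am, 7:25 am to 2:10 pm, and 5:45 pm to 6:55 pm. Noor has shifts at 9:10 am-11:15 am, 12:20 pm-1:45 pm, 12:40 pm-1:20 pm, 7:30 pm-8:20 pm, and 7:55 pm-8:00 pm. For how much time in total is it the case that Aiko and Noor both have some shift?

3 h 30 min

Merge the second list: 9:10 am–11:15 am, 12:20 pm–1:45 pm, 7:30 pm–8:20 pm.
A ∩ B = 9:10 am–11:15 am, 12:20 pm–1:45 pm.
Total: 2 h 5 min + 1 h 25 min = 3 h 30 min.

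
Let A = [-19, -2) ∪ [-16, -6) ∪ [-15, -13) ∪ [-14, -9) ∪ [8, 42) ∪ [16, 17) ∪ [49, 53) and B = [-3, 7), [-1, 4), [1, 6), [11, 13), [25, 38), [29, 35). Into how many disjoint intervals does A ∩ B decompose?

3

First set merges to [-19, -2), [8, 42), [49, 53).
Second set merges to [-3, 7), [11, 13), [25, 38).
A ∩ B = [-3, -2), [11, 13), [25, 38).
That is 3 disjoint pieces.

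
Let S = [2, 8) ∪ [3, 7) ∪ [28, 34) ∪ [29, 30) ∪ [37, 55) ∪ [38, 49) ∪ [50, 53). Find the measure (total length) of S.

30

Merged: [2, 8), [28, 34), [37, 55).
Lengths: 6 + 6 + 18 = 30.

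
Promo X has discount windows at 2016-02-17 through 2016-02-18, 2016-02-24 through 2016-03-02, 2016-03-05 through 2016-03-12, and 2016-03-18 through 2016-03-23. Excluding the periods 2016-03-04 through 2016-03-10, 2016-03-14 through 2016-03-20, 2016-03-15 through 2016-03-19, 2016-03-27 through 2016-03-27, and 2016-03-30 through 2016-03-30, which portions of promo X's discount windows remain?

2016-02-17 through 2016-02-18, 2016-02-24 through 2016-03-02, 2016-03-11 through 2016-03-12, 2016-03-21 through 2016-03-23

Merge the second list: 2016-03-04 through 2016-03-10, 2016-03-14 through 2016-03-20, 2016-03-27 through 2016-03-27, 2016-03-30 through 2016-03-30.
2016-02-17 through 2016-02-18: nothing removed.
2016-02-24 through 2016-03-02: nothing removed.
2016-03-05 through 2016-03-12 \ B = 2016-03-11 through 2016-03-12.
2016-03-18 through 2016-03-23 \ B = 2016-03-21 through 2016-03-23.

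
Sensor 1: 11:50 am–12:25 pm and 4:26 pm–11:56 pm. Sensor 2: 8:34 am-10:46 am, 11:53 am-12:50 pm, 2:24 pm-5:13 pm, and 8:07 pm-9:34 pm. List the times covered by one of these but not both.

A \ B = 11:50 am–11:53 am, 5:13 pm–8:07 pm, 9:34 pm–11:56 pm.
B \ A = 8:34 am–10:46 am, 12:25 pm–12:50 pm, 2:24 pm–4:26 pm.
Union of the two gives the symmetric difference.

8:34 am–10:46 am, 11:50 am–11:53 am, 12:25 pm–12:50 pm, 2:24 pm–4:26 pm, 5:13 pm–8:07 pm, 9:34 pm–11:56 pm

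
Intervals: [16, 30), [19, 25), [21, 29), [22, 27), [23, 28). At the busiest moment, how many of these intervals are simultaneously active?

At 23, 5 of the intervals are simultaneously active.
No point has more.

5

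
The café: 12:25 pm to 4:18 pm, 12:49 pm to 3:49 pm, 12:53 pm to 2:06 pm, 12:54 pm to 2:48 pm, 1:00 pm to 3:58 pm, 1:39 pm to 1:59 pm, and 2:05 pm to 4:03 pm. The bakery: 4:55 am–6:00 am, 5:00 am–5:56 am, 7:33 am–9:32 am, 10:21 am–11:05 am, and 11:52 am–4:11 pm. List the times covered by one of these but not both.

4:55 am–6:00 am, 7:33 am–9:32 am, 10:21 am–11:05 am, 11:52 am–12:25 pm, 4:11 pm–4:18 pm

Merge the first list: 12:25 pm–4:18 pm.
Merge the second list: 4:55 am–6:00 am, 7:33 am–9:32 am, 10:21 am–11:05 am, 11:52 am–4:11 pm.
A but not B: 4:11 pm–4:18 pm.
B but not A: 4:55 am–6:00 am, 7:33 am–9:32 am, 10:21 am–11:05 am, 11:52 am–12:25 pm.
Combining gives A △ B.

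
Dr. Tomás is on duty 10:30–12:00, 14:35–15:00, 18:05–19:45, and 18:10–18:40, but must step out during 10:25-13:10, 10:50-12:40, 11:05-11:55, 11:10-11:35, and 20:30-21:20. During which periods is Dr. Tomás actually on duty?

14:35–15:00, 18:05–19:45

Merge the first list: 10:30–12:00, 14:35–15:00, 18:05–19:45.
Merge the second list: 10:25–13:10, 20:30–21:20.
10:30–12:00: entirely removed.
14:35–15:00: nothing removed.
18:05–19:45: nothing removed.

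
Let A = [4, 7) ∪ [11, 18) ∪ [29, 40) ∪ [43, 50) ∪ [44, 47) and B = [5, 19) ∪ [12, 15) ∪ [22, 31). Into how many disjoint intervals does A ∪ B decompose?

Merge the first list: [4, 7), [11, 18), [29, 40), [43, 50).
Merge the second list: [5, 19), [22, 31).
A ∪ B = [4, 19), [22, 40), [43, 50).
That is 3 disjoint pieces.

3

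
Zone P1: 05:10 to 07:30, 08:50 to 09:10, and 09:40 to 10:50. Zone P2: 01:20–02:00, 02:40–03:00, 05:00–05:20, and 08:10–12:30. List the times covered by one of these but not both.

01:20–02:00, 02:40–03:00, 05:00–05:10, 05:20–07:30, 08:10–08:50, 09:10–09:40, 10:50–12:30

A \ B = 05:20–07:30.
B \ A = 01:20–02:00, 02:40–03:00, 05:00–05:10, 08:10–08:50, 09:10–09:40, 10:50–12:30.
Union of the two gives the symmetric difference.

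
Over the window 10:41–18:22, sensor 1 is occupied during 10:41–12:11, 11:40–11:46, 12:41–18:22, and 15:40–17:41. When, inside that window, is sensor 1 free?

After merging, the occupied span is 10:41–12:11, 12:41–18:22.
Complement within 10:41–18:22: 12:11–12:41.

12:11–12:41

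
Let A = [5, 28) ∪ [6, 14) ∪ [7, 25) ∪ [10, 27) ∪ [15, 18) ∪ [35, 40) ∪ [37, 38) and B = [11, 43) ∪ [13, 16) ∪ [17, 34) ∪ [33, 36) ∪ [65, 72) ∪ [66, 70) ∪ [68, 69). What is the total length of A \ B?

6

First set merges to [5, 28), [35, 40).
Second set merges to [11, 43), [65, 72).
A \ B = [5, 11).
Total: 6.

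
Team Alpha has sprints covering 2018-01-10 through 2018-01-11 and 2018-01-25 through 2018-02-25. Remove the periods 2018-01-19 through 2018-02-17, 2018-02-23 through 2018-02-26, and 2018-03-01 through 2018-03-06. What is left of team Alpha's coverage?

2018-01-10 through 2018-01-11, 2018-02-18 through 2018-02-22

2018-01-10 through 2018-01-11: no B overlap → unchanged.
2018-01-25 through 2018-02-25 minus B → 2018-02-18 through 2018-02-22.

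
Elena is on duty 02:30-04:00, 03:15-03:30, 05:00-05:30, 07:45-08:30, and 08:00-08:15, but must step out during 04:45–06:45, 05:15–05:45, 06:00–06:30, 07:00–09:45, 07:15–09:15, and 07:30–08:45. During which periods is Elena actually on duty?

Merge the first list: 02:30-04:00, 05:00-05:30, 07:45-08:30.
Merge the second list: 04:45-06:45, 07:00-09:45.
02:30-04:00 is untouched.
05:00-05:30 lies entirely inside B → drops out.
07:45-08:30 lies entirely inside B → drops out.

02:30-04:00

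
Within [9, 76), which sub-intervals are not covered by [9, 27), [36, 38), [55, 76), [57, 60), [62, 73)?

After merging, the occupied span is [9, 27), [36, 38), [55, 76).
Complement within [9, 76): [27, 36), [38, 55).

[27, 36) ∪ [38, 55)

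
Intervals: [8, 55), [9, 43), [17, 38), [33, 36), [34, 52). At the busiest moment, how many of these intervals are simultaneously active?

Sweep endpoints in order; track running count of active intervals.
Peak of 5 reached at 34.

5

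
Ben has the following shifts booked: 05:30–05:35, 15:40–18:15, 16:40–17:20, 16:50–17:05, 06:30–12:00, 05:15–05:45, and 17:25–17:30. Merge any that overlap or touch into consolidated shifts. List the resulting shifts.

05:15–05:45, 06:30–12:00, 15:40–18:15

Sort by start: 05:15–05:45, 05:30–05:35, 06:30–12:00, 15:40–18:15, 16:40–17:20, 16:50–17:05, 17:25–17:30.
05:30–05:35 overlaps/touches 05:15–05:45 → extend to 05:15–05:45.
06:30–12:00 is disjoint → start new block.
15:40–18:15 is disjoint → start new block.
16:40–17:20 overlaps/touches 15:40–18:15 → extend to 15:40–18:15.
16:50–17:05 overlaps/touches 15:40–18:15 → extend to 15:40–18:15.
17:25–17:30 overlaps/touches 15:40–18:15 → extend to 15:40–18:15.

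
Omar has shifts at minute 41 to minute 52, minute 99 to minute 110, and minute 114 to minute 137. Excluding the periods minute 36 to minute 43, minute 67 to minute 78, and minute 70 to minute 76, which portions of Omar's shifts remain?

B, merged: minute 36 to minute 43, minute 67 to minute 78.
minute 41 to minute 52 minus B → minute 43 to minute 52.
minute 99 to minute 110: no B overlap → unchanged.
minute 114 to minute 137: no B overlap → unchanged.

minute 43 to minute 52, minute 99 to minute 110, minute 114 to minute 137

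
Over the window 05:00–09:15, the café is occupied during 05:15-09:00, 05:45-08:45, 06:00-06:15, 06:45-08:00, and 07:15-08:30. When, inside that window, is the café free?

05:00–05:15, 09:00–09:15

The merged coverage is 05:15–09:00.
Complement within 05:00–09:15: 05:00–05:15, 09:00–09:15.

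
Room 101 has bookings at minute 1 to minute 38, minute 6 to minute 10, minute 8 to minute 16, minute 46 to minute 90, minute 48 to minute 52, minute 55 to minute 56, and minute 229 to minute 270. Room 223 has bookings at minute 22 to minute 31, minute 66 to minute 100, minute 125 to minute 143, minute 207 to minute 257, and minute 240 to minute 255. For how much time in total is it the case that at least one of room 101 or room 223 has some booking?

Merge the first list: minute 1 to minute 38, minute 46 to minute 90, minute 229 to minute 270.
Merge the second list: minute 22 to minute 31, minute 66 to minute 100, minute 125 to minute 143, minute 207 to minute 257.
A ∪ B = minute 1 to minute 38, minute 46 to minute 100, minute 125 to minute 143, minute 207 to minute 270.
Total: 37 minutes + 54 minutes + 18 minutes + 63 minutes = 172 minutes.

172 minutes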